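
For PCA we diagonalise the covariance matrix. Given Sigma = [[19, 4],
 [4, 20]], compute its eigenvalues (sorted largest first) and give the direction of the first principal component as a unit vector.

Step 1 — characteristic polynomial of 2×2 Sigma:
  det(Sigma - λI) = λ² - trace · λ + det = 0.
  trace = 19 + 20 = 39, det = 19·20 - (4)² = 364.
Step 2 — discriminant:
  Δ = trace² - 4·det = 1521 - 1456 = 65.
Step 3 — eigenvalues:
  λ = (trace ± √Δ)/2 = (39 ± 8.0623)/2,
  λ_1 = 23.5311,  λ_2 = 15.4689.

Step 4 — unit eigenvector for λ_1: solve (Sigma - λ_1 I)v = 0. First row:
  (19 - 23.5311)·v_x + (4)·v_y = 0, i.e. (-4.5311)·v_x + (4)·v_y = 0,
  so v ∝ (b, λ_1 - a) = (4, 4.5311) = u.
  ||u|| = √((4)² + (4.5311)²) = √(36.5311) ≈ 6.0441,
  v_1 = u/||u|| ≈ (0.6618, 0.7497) (||v_1|| = 1).

λ_1 = 23.5311,  λ_2 = 15.4689;  v_1 ≈ (0.6618, 0.7497)


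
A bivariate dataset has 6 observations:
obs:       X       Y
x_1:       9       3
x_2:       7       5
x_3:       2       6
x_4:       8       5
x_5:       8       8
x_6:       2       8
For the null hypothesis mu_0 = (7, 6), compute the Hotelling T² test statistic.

Step 1 — sample mean vector:
  mean(X) = (9 + 7 + 2 + 8 + 8 + 2) / 6 = 36/6 = 6
  mean(Y) = (3 + 5 + 6 + 5 + 8 + 8) / 6 = 35/6 = 5.8333
  x̄ = (6, 5.8333),  deviation x̄ - mu_0 = (6, 5.8333) - (7, 6) = (-1, -0.1667).

Step 2 — sample covariance matrix, S[i,j] = (1/(n-1)) · Σ_k (x_{k,i} - mean_i) · (x_{k,j} - mean_j), divisor n-1 = 5:
  S[X,X] = ((3)·(3) + (1)·(1) + (-4)·(-4) + (2)·(2) + (2)·(2) + (-4)·(-4)) / 5 = 50/5 = 10
  S[X,Y] = ((3)·(-2.8333) + (1)·(-0.8333) + (-4)·(0.1667) + (2)·(-0.8333) + (2)·(2.1667) + (-4)·(2.1667)) / 5 = -16/5 = -3.2
  S[Y,Y] = ((-2.8333)·(-2.8333) + (-0.8333)·(-0.8333) + (0.1667)·(0.1667) + (-0.8333)·(-0.8333) + (2.1667)·(2.1667) + (2.1667)·(2.1667)) / 5 = 18.8333/5 = 3.7667
  S = [[10, -3.2],
 [-3.2, 3.7667]].

Step 3 — invert S. det(S) = 10·3.7667 - (-3.2)² = 27.4267.
  S^{-1} = (1/det) · [[d, -b], [-b, a]] = [[0.1373, 0.1167],
 [0.1167, 0.3646]].

Step 4 — quadratic form (x̄ - mu_0)^T · S^{-1} · (x̄ - mu_0):
  S^{-1} · (x̄ - mu_0) = (-0.1568, -0.1774),
  (x̄ - mu_0)^T · [...] = (-1)·(-0.1568) + (-0.1667)·(-0.1774) = 0.1864.

Step 5 — scale by n: T² = 6 · 0.1864 = 1.1181.

T² ≈ 1.1181


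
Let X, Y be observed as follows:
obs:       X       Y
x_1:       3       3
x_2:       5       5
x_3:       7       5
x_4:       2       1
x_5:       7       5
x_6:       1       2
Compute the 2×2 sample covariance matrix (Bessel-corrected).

Step 1 — column means:
  mean(X) = (3 + 5 + 7 + 2 + 7 + 1) / 6 = 25/6 = 4.1667
  mean(Y) = (3 + 5 + 5 + 1 + 5 + 2) / 6 = 21/6 = 3.5

Step 2 — sample covariance S[i,j] = (1/(n-1)) · Σ_k (x_{k,i} - mean_i) · (x_{k,j} - mean_j), with n-1 = 5.
  S[X,X] = ((-1.1667)·(-1.1667) + (0.8333)·(0.8333) + (2.8333)·(2.8333) + (-2.1667)·(-2.1667) + (2.8333)·(2.8333) + (-3.1667)·(-3.1667)) / 5 = 32.8333/5 = 6.5667
  S[X,Y] = ((-1.1667)·(-0.5) + (0.8333)·(1.5) + (2.8333)·(1.5) + (-2.1667)·(-2.5) + (2.8333)·(1.5) + (-3.1667)·(-1.5)) / 5 = 20.5/5 = 4.1
  S[Y,Y] = ((-0.5)·(-0.5) + (1.5)·(1.5) + (1.5)·(1.5) + (-2.5)·(-2.5) + (1.5)·(1.5) + (-1.5)·(-1.5)) / 5 = 15.5/5 = 3.1

S is symmetric (S[j,i] = S[i,j]). Assembling:

S = [[6.5667, 4.1],
 [4.1, 3.1]]


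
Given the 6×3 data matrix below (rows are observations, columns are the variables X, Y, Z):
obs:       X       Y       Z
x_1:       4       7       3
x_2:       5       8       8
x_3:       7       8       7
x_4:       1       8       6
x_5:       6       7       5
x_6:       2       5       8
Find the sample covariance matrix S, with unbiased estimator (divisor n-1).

Step 1 — column means:
  mean(X) = (4 + 5 + 7 + 1 + 6 + 2) / 6 = 25/6 = 4.1667
  mean(Y) = (7 + 8 + 8 + 8 + 7 + 5) / 6 = 43/6 = 7.1667
  mean(Z) = (3 + 8 + 7 + 6 + 5 + 8) / 6 = 37/6 = 6.1667

Step 2 — sample covariance S[i,j] = (1/(n-1)) · Σ_k (x_{k,i} - mean_i) · (x_{k,j} - mean_j), with n-1 = 5.
  S[X,X] = ((-0.1667)·(-0.1667) + (0.8333)·(0.8333) + (2.8333)·(2.8333) + (-3.1667)·(-3.1667) + (1.8333)·(1.8333) + (-2.1667)·(-2.1667)) / 5 = 26.8333/5 = 5.3667
  S[X,Y] = ((-0.1667)·(-0.1667) + (0.8333)·(0.8333) + (2.8333)·(0.8333) + (-3.1667)·(0.8333) + (1.8333)·(-0.1667) + (-2.1667)·(-2.1667)) / 5 = 4.8333/5 = 0.9667
  S[X,Z] = ((-0.1667)·(-3.1667) + (0.8333)·(1.8333) + (2.8333)·(0.8333) + (-3.1667)·(-0.1667) + (1.8333)·(-1.1667) + (-2.1667)·(1.8333)) / 5 = -1.1667/5 = -0.2333
  S[Y,Y] = ((-0.1667)·(-0.1667) + (0.8333)·(0.8333) + (0.8333)·(0.8333) + (0.8333)·(0.8333) + (-0.1667)·(-0.1667) + (-2.1667)·(-2.1667)) / 5 = 6.8333/5 = 1.3667
  S[Y,Z] = ((-0.1667)·(-3.1667) + (0.8333)·(1.8333) + (0.8333)·(0.8333) + (0.8333)·(-0.1667) + (-0.1667)·(-1.1667) + (-2.1667)·(1.8333)) / 5 = -1.1667/5 = -0.2333
  S[Z,Z] = ((-3.1667)·(-3.1667) + (1.8333)·(1.8333) + (0.8333)·(0.8333) + (-0.1667)·(-0.1667) + (-1.1667)·(-1.1667) + (1.8333)·(1.8333)) / 5 = 18.8333/5 = 3.7667

S is symmetric (S[j,i] = S[i,j]). Assembling:

S = [[5.3667, 0.9667, -0.2333],
 [0.9667, 1.3667, -0.2333],
 [-0.2333, -0.2333, 3.7667]]


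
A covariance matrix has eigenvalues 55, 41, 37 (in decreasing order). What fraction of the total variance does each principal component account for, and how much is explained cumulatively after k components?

Step 1 — total variance = trace(Sigma) = Σ λ_i = 55 + 41 + 37 = 133.

Step 2 — fraction explained by component i = λ_i / Σ λ:
  PC1: 55/133 = 0.4135
  PC2: 41/133 = 0.3083
  PC3: 37/133 = 0.2782

Step 3 — cumulative fraction after k components = (λ_1 + ... + λ_k) / Σ λ:
  k = 1: 55/133 = 0.4135
  k = 2: (55 + 41)/133 = 96/133 = 0.7218
  k = 3: (55 + 41 + 37)/133 = 133/133 = 1

Summary (fraction, with percent):

explained: PC1 0.4135 (41.35%), PC2 0.3083 (30.83%), PC3 0.2782 (27.82%);  cumulative: 0.4135, 0.7218, 1


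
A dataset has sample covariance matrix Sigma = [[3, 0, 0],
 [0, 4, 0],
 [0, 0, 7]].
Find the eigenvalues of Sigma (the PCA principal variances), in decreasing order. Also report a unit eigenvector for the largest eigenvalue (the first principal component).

Step 1 — characteristic polynomial p(λ) = det(λI - Sigma) = λ³ - tr·λ² + c_1·λ - det, where tr = trace, c_1 = sum of the principal 2×2 minors, det = det(Sigma):
  tr = 3 + 4 + 7 = 14,
  c_1 = (3·4 - (0)²) + (3·7 - (0)²) + (4·7 - (0)²) = 12 + 21 + 28 = 61,
  det = 3·(4·7 - (0)²) - (0)·((0)·7 - (0)·(0)) + (0)·((0)·(0) - 4·(0)) = 3·(28) - (0)·(0) + (0)·(0) = 84.
  So p(λ) = λ³ - 14λ² + 61λ - 84.
Step 2 — look for an integer root (rational root theorem: any rational root is an integer divisor of 84). Testing λ = 3:
  p(3) = 27 - 126 + 183 - 84 = 0  ✓
  Dividing out (λ - 3): p(λ) = (λ - 3)(λ² - 11λ + 28).
Step 3 — remaining eigenvalues from the quadratic λ² - 11λ + 28 = 0:
  Δ = 11² - 4·28 = 121 - 112 = 9,  λ = (11 ± √9)/2 = (11 ± 3)/2 = 7 or 4.
  Sorted: λ_1 = 7,  λ_2 = 4,  λ_3 = 3  (check: sum = 14 = tr ✓).

Step 4 — unit eigenvector for λ_1 = 7: v spans the null space of (Sigma - λ_1 I), whose rows are
  r_1 = (-4, 0, 0),  r_2 = (0, -3, 0),  r_3 = (0, 0, 0).
  v is orthogonal to every row, so take v ∝ r_1 × r_2 = ((0)·(0) - (0)·(-3), (0)·(0) - (-4)·(0), (-4)·(-3) - (0)·(0)) = (0, 0, 12).
  Rescale (divide by 12): u = (0, 0, 1).
  ||u|| = √((0)² + (0)² + (1)²) = √(1) = 1,  v_1 = u/||u|| ≈ (0, 0, 1) (||v_1|| = 1).

λ_1 = 7,  λ_2 = 4,  λ_3 = 3;  v_1 ≈ (0, 0, 1)


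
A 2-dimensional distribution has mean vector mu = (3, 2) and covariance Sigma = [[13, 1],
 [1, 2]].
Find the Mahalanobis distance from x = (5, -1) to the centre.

Step 1 — centre the observation: (x - mu) = (2, -3).

Step 2 — invert Sigma. det(Sigma) = 13·2 - (1)² = 25.
  Sigma^{-1} = (1/det) · [[d, -b], [-b, a]] = [[0.08, -0.04],
 [-0.04, 0.52]].

Step 3 — form the quadratic (x - mu)^T · Sigma^{-1} · (x - mu):
  Sigma^{-1} · (x - mu) = (0.28, -1.64).
  (x - mu)^T · [Sigma^{-1} · (x - mu)] = (2)·(0.28) + (-3)·(-1.64) = 5.48.

Step 4 — take square root: d = √(5.48) ≈ 2.3409.

d(x, mu) = √(5.48) ≈ 2.3409


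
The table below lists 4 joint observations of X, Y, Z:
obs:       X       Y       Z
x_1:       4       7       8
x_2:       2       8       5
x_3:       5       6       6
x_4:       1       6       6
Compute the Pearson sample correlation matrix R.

Step 1 — column means:
  mean(X) = (4 + 2 + 5 + 1) / 4 = 12/4 = 3
  mean(Y) = (7 + 8 + 6 + 6) / 4 = 27/4 = 6.75
  mean(Z) = (8 + 5 + 6 + 6) / 4 = 25/4 = 6.25

Step 2 — sample variances and covariances s[i,j] = (1/(n-1)) · Σ_k (x_{k,i} - mean_i) · (x_{k,j} - mean_j), with n-1 = 3:
  s[X,X] = ((1)·(1) + (-1)·(-1) + (2)·(2) + (-2)·(-2)) / 3 = 10/3 = 3.3333
  s[X,Y] = ((1)·(0.25) + (-1)·(1.25) + (2)·(-0.75) + (-2)·(-0.75)) / 3 = -1/3 = -0.3333
  s[X,Z] = ((1)·(1.75) + (-1)·(-1.25) + (2)·(-0.25) + (-2)·(-0.25)) / 3 = 3/3 = 1
  s[Y,Y] = ((0.25)·(0.25) + (1.25)·(1.25) + (-0.75)·(-0.75) + (-0.75)·(-0.75)) / 3 = 2.75/3 = 0.9167
  s[Y,Z] = ((0.25)·(1.75) + (1.25)·(-1.25) + (-0.75)·(-0.25) + (-0.75)·(-0.25)) / 3 = -0.75/3 = -0.25
  s[Z,Z] = ((1.75)·(1.75) + (-1.25)·(-1.25) + (-0.25)·(-0.25) + (-0.25)·(-0.25)) / 3 = 4.75/3 = 1.5833
  Sample standard deviations s_i = √(s[i,i]):
  s(X) = √(3.3333) = 1.8257
  s(Y) = √(0.9167) = 0.9574
  s(Z) = √(1.5833) = 1.2583

Step 3 — r_{ij} = s_{ij} / (s_i · s_j):
  r[X,X] = 1 (diagonal).
  r[X,Y] = -0.3333 / (1.8257 · 0.9574) = -0.3333 / 1.748 = -0.1907
  r[X,Z] = 1 / (1.8257 · 1.2583) = 1 / 2.2973 = 0.4353
  r[Y,Y] = 1 (diagonal).
  r[Y,Z] = -0.25 / (0.9574 · 1.2583) = -0.25 / 1.2047 = -0.2075
  r[Z,Z] = 1 (diagonal).

R is symmetric with unit diagonal. Assembling:

R = [[1, -0.1907, 0.4353],
 [-0.1907, 1, -0.2075],
 [0.4353, -0.2075, 1]]


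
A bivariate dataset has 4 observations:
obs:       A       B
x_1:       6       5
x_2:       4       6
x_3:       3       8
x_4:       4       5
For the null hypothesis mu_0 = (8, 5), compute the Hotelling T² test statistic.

Step 1 — sample mean vector:
  mean(A) = (6 + 4 + 3 + 4) / 4 = 17/4 = 4.25
  mean(B) = (5 + 6 + 8 + 5) / 4 = 24/4 = 6
  x̄ = (4.25, 6),  deviation x̄ - mu_0 = (4.25, 6) - (8, 5) = (-3.75, 1).

Step 2 — sample covariance matrix, S[i,j] = (1/(n-1)) · Σ_k (x_{k,i} - mean_i) · (x_{k,j} - mean_j), divisor n-1 = 3:
  S[A,A] = ((1.75)·(1.75) + (-0.25)·(-0.25) + (-1.25)·(-1.25) + (-0.25)·(-0.25)) / 3 = 4.75/3 = 1.5833
  S[A,B] = ((1.75)·(-1) + (-0.25)·(0) + (-1.25)·(2) + (-0.25)·(-1)) / 3 = -4/3 = -1.3333
  S[B,B] = ((-1)·(-1) + (0)·(0) + (2)·(2) + (-1)·(-1)) / 3 = 6/3 = 2
  S = [[1.5833, -1.3333],
 [-1.3333, 2]].

Step 3 — invert S. det(S) = 1.5833·2 - (-1.3333)² = 1.3889.
  S^{-1} = (1/det) · [[d, -b], [-b, a]] = [[1.44, 0.96],
 [0.96, 1.14]].

Step 4 — quadratic form (x̄ - mu_0)^T · S^{-1} · (x̄ - mu_0):
  S^{-1} · (x̄ - mu_0) = (-4.44, -2.46),
  (x̄ - mu_0)^T · [...] = (-3.75)·(-4.44) + (1)·(-2.46) = 14.19.

Step 5 — scale by n: T² = 4 · 14.19 = 56.76.

T² ≈ 56.76


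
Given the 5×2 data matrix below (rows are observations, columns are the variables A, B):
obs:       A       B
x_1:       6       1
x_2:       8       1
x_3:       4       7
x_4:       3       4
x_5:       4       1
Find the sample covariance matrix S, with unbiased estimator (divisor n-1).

Step 1 — column means:
  mean(A) = (6 + 8 + 4 + 3 + 4) / 5 = 25/5 = 5
  mean(B) = (1 + 1 + 7 + 4 + 1) / 5 = 14/5 = 2.8

Step 2 — sample covariance S[i,j] = (1/(n-1)) · Σ_k (x_{k,i} - mean_i) · (x_{k,j} - mean_j), with n-1 = 4.
  S[A,A] = ((1)·(1) + (3)·(3) + (-1)·(-1) + (-2)·(-2) + (-1)·(-1)) / 4 = 16/4 = 4
  S[A,B] = ((1)·(-1.8) + (3)·(-1.8) + (-1)·(4.2) + (-2)·(1.2) + (-1)·(-1.8)) / 4 = -12/4 = -3
  S[B,B] = ((-1.8)·(-1.8) + (-1.8)·(-1.8) + (4.2)·(4.2) + (1.2)·(1.2) + (-1.8)·(-1.8)) / 4 = 28.8/4 = 7.2

S is symmetric (S[j,i] = S[i,j]). Assembling:

S = [[4, -3],
 [-3, 7.2]]


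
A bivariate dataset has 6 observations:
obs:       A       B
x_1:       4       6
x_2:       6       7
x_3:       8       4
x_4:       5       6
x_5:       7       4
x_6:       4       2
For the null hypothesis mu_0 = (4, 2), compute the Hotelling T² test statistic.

Step 1 — sample mean vector:
  mean(A) = (4 + 6 + 8 + 5 + 7 + 4) / 6 = 34/6 = 5.6667
  mean(B) = (6 + 7 + 4 + 6 + 4 + 2) / 6 = 29/6 = 4.8333
  x̄ = (5.6667, 4.8333),  deviation x̄ - mu_0 = (5.6667, 4.8333) - (4, 2) = (1.6667, 2.8333).

Step 2 — sample covariance matrix, S[i,j] = (1/(n-1)) · Σ_k (x_{k,i} - mean_i) · (x_{k,j} - mean_j), divisor n-1 = 5:
  S[A,A] = ((-1.6667)·(-1.6667) + (0.3333)·(0.3333) + (2.3333)·(2.3333) + (-0.6667)·(-0.6667) + (1.3333)·(1.3333) + (-1.6667)·(-1.6667)) / 5 = 13.3333/5 = 2.6667
  S[A,B] = ((-1.6667)·(1.1667) + (0.3333)·(2.1667) + (2.3333)·(-0.8333) + (-0.6667)·(1.1667) + (1.3333)·(-0.8333) + (-1.6667)·(-2.8333)) / 5 = -0.3333/5 = -0.0667
  S[B,B] = ((1.1667)·(1.1667) + (2.1667)·(2.1667) + (-0.8333)·(-0.8333) + (1.1667)·(1.1667) + (-0.8333)·(-0.8333) + (-2.8333)·(-2.8333)) / 5 = 16.8333/5 = 3.3667
  S = [[2.6667, -0.0667],
 [-0.0667, 3.3667]].

Step 3 — invert S. det(S) = 2.6667·3.3667 - (-0.0667)² = 8.9733.
  S^{-1} = (1/det) · [[d, -b], [-b, a]] = [[0.3752, 0.0074],
 [0.0074, 0.2972]].

Step 4 — quadratic form (x̄ - mu_0)^T · S^{-1} · (x̄ - mu_0):
  S^{-1} · (x̄ - mu_0) = (0.6464, 0.8544),
  (x̄ - mu_0)^T · [...] = (1.6667)·(0.6464) + (2.8333)·(0.8544) = 3.498.

Step 5 — scale by n: T² = 6 · 3.498 = 20.9881.

T² ≈ 20.9881


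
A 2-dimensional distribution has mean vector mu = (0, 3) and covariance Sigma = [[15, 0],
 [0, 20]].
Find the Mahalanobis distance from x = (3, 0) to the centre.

Step 1 — centre the observation: (x - mu) = (3, -3).

Step 2 — invert Sigma. det(Sigma) = 15·20 - (0)² = 300.
  Sigma^{-1} = (1/det) · [[d, -b], [-b, a]] = [[0.0667, 0],
 [0, 0.05]].

Step 3 — form the quadratic (x - mu)^T · Sigma^{-1} · (x - mu):
  Sigma^{-1} · (x - mu) = (0.2, -0.15).
  (x - mu)^T · [Sigma^{-1} · (x - mu)] = (3)·(0.2) + (-3)·(-0.15) = 1.05.

Step 4 — take square root: d = √(1.05) ≈ 1.0247.

d(x, mu) = √(1.05) ≈ 1.0247


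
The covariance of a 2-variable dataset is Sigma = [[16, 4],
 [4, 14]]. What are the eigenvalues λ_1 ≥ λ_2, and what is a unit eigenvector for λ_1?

Step 1 — characteristic polynomial of 2×2 Sigma:
  det(Sigma - λI) = λ² - trace · λ + det = 0.
  trace = 16 + 14 = 30, det = 16·14 - (4)² = 208.
Step 2 — discriminant:
  Δ = trace² - 4·det = 900 - 832 = 68.
Step 3 — eigenvalues:
  λ = (trace ± √Δ)/2 = (30 ± 8.2462)/2,
  λ_1 = 19.1231,  λ_2 = 10.8769.

Step 4 — unit eigenvector for λ_1: solve (Sigma - λ_1 I)v = 0. First row:
  (16 - 19.1231)·v_x + (4)·v_y = 0, i.e. (-3.1231)·v_x + (4)·v_y = 0,
  so v ∝ (b, λ_1 - a) = (4, 3.1231) = u.
  ||u|| = √((4)² + (3.1231)²) = √(25.7538) ≈ 5.0748,
  v_1 = u/||u|| ≈ (0.7882, 0.6154) (||v_1|| = 1).

λ_1 = 19.1231,  λ_2 = 10.8769;  v_1 ≈ (0.7882, 0.6154)


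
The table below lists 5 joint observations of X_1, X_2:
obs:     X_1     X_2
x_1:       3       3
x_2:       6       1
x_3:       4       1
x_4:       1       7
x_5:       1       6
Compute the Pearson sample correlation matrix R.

Step 1 — column means:
  mean(X_1) = (3 + 6 + 4 + 1 + 1) / 5 = 15/5 = 3
  mean(X_2) = (3 + 1 + 1 + 7 + 6) / 5 = 18/5 = 3.6

Step 2 — sample variances and covariances s[i,j] = (1/(n-1)) · Σ_k (x_{k,i} - mean_i) · (x_{k,j} - mean_j), with n-1 = 4:
  s[X_1,X_1] = ((0)·(0) + (3)·(3) + (1)·(1) + (-2)·(-2) + (-2)·(-2)) / 4 = 18/4 = 4.5
  s[X_1,X_2] = ((0)·(-0.6) + (3)·(-2.6) + (1)·(-2.6) + (-2)·(3.4) + (-2)·(2.4)) / 4 = -22/4 = -5.5
  s[X_2,X_2] = ((-0.6)·(-0.6) + (-2.6)·(-2.6) + (-2.6)·(-2.6) + (3.4)·(3.4) + (2.4)·(2.4)) / 4 = 31.2/4 = 7.8
  Sample standard deviations s_i = √(s[i,i]):
  s(X_1) = √(4.5) = 2.1213
  s(X_2) = √(7.8) = 2.7928

Step 3 — r_{ij} = s_{ij} / (s_i · s_j):
  r[X_1,X_1] = 1 (diagonal).
  r[X_1,X_2] = -5.5 / (2.1213 · 2.7928) = -5.5 / 5.9245 = -0.9283
  r[X_2,X_2] = 1 (diagonal).

R is symmetric with unit diagonal. Assembling:

R = [[1, -0.9283],
 [-0.9283, 1]]


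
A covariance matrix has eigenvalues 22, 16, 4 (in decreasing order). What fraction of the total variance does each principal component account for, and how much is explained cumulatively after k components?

Step 1 — total variance = trace(Sigma) = Σ λ_i = 22 + 16 + 4 = 42.

Step 2 — fraction explained by component i = λ_i / Σ λ:
  PC1: 22/42 = 0.5238
  PC2: 16/42 = 0.381
  PC3: 4/42 = 0.0952

Step 3 — cumulative fraction after k components = (λ_1 + ... + λ_k) / Σ λ:
  k = 1: 22/42 = 0.5238
  k = 2: (22 + 16)/42 = 38/42 = 0.9048
  k = 3: (22 + 16 + 4)/42 = 42/42 = 1

Summary (fraction, with percent):

explained: PC1 0.5238 (52.38%), PC2 0.381 (38.1%), PC3 0.0952 (9.52%);  cumulative: 0.5238, 0.9048, 1


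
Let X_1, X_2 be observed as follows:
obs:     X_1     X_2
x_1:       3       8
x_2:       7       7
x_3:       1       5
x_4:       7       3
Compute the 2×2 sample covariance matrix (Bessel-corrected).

Step 1 — column means:
  mean(X_1) = (3 + 7 + 1 + 7) / 4 = 18/4 = 4.5
  mean(X_2) = (8 + 7 + 5 + 3) / 4 = 23/4 = 5.75

Step 2 — sample covariance S[i,j] = (1/(n-1)) · Σ_k (x_{k,i} - mean_i) · (x_{k,j} - mean_j), with n-1 = 3.
  S[X_1,X_1] = ((-1.5)·(-1.5) + (2.5)·(2.5) + (-3.5)·(-3.5) + (2.5)·(2.5)) / 3 = 27/3 = 9
  S[X_1,X_2] = ((-1.5)·(2.25) + (2.5)·(1.25) + (-3.5)·(-0.75) + (2.5)·(-2.75)) / 3 = -4.5/3 = -1.5
  S[X_2,X_2] = ((2.25)·(2.25) + (1.25)·(1.25) + (-0.75)·(-0.75) + (-2.75)·(-2.75)) / 3 = 14.75/3 = 4.9167

S is symmetric (S[j,i] = S[i,j]). Assembling:

S = [[9, -1.5],
 [-1.5, 4.9167]]


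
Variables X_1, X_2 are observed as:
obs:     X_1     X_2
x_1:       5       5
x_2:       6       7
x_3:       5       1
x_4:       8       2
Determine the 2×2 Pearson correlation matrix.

Step 1 — column means:
  mean(X_1) = (5 + 6 + 5 + 8) / 4 = 24/4 = 6
  mean(X_2) = (5 + 7 + 1 + 2) / 4 = 15/4 = 3.75

Step 2 — sample variances and covariances s[i,j] = (1/(n-1)) · Σ_k (x_{k,i} - mean_i) · (x_{k,j} - mean_j), with n-1 = 3:
  s[X_1,X_1] = ((-1)·(-1) + (0)·(0) + (-1)·(-1) + (2)·(2)) / 3 = 6/3 = 2
  s[X_1,X_2] = ((-1)·(1.25) + (0)·(3.25) + (-1)·(-2.75) + (2)·(-1.75)) / 3 = -2/3 = -0.6667
  s[X_2,X_2] = ((1.25)·(1.25) + (3.25)·(3.25) + (-2.75)·(-2.75) + (-1.75)·(-1.75)) / 3 = 22.75/3 = 7.5833
  Sample standard deviations s_i = √(s[i,i]):
  s(X_1) = √(2) = 1.4142
  s(X_2) = √(7.5833) = 2.7538

Step 3 — r_{ij} = s_{ij} / (s_i · s_j):
  r[X_1,X_1] = 1 (diagonal).
  r[X_1,X_2] = -0.6667 / (1.4142 · 2.7538) = -0.6667 / 3.8944 = -0.1712
  r[X_2,X_2] = 1 (diagonal).

R is symmetric with unit diagonal. Assembling:

R = [[1, -0.1712],
 [-0.1712, 1]]


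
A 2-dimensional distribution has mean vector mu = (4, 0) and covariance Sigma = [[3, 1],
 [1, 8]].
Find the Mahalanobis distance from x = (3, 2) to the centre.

Step 1 — centre the observation: (x - mu) = (-1, 2).

Step 2 — invert Sigma. det(Sigma) = 3·8 - (1)² = 23.
  Sigma^{-1} = (1/det) · [[d, -b], [-b, a]] = [[0.3478, -0.0435],
 [-0.0435, 0.1304]].

Step 3 — form the quadratic (x - mu)^T · Sigma^{-1} · (x - mu):
  Sigma^{-1} · (x - mu) = (-0.4348, 0.3043).
  (x - mu)^T · [Sigma^{-1} · (x - mu)] = (-1)·(-0.4348) + (2)·(0.3043) = 1.0435.

Step 4 — take square root: d = √(1.0435) ≈ 1.0215.

d(x, mu) = √(1.0435) ≈ 1.0215


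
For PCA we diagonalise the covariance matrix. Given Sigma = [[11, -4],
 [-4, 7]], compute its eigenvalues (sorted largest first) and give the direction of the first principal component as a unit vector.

Step 1 — characteristic polynomial of 2×2 Sigma:
  det(Sigma - λI) = λ² - trace · λ + det = 0.
  trace = 11 + 7 = 18, det = 11·7 - (-4)² = 61.
Step 2 — discriminant:
  Δ = trace² - 4·det = 324 - 244 = 80.
Step 3 — eigenvalues:
  λ = (trace ± √Δ)/2 = (18 ± 8.9443)/2,
  λ_1 = 13.4721,  λ_2 = 4.5279.

Step 4 — unit eigenvector for λ_1: solve (Sigma - λ_1 I)v = 0. First row:
  (11 - 13.4721)·v_x + (-4)·v_y = 0, i.e. (-2.4721)·v_x + (-4)·v_y = 0,
  so v ∝ (b, λ_1 - a) = (-4, 2.4721); multiply by -1 so the first entry is positive: u = (4, -2.4721).
  ||u|| = √((4)² + (-2.4721)²) = √(22.1115) ≈ 4.7023,
  v_1 = u/||u|| ≈ (0.8507, -0.5257) (||v_1|| = 1).

λ_1 = 13.4721,  λ_2 = 4.5279;  v_1 ≈ (0.8507, -0.5257)


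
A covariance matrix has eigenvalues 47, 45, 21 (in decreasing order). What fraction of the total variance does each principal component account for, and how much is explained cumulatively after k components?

Step 1 — total variance = trace(Sigma) = Σ λ_i = 47 + 45 + 21 = 113.

Step 2 — fraction explained by component i = λ_i / Σ λ:
  PC1: 47/113 = 0.4159
  PC2: 45/113 = 0.3982
  PC3: 21/113 = 0.1858

Step 3 — cumulative fraction after k components = (λ_1 + ... + λ_k) / Σ λ:
  k = 1: 47/113 = 0.4159
  k = 2: (47 + 45)/113 = 92/113 = 0.8142
  k = 3: (47 + 45 + 21)/113 = 113/113 = 1

Summary (fraction, with percent):

explained: PC1 0.4159 (41.59%), PC2 0.3982 (39.82%), PC3 0.1858 (18.58%);  cumulative: 0.4159, 0.8142, 1


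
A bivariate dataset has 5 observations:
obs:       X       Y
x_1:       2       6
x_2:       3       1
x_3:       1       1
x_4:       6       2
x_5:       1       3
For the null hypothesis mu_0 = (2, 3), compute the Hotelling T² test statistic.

Step 1 — sample mean vector:
  mean(X) = (2 + 3 + 1 + 6 + 1) / 5 = 13/5 = 2.6
  mean(Y) = (6 + 1 + 1 + 2 + 3) / 5 = 13/5 = 2.6
  x̄ = (2.6, 2.6),  deviation x̄ - mu_0 = (2.6, 2.6) - (2, 3) = (0.6, -0.4).

Step 2 — sample covariance matrix, S[i,j] = (1/(n-1)) · Σ_k (x_{k,i} - mean_i) · (x_{k,j} - mean_j), divisor n-1 = 4:
  S[X,X] = ((-0.6)·(-0.6) + (0.4)·(0.4) + (-1.6)·(-1.6) + (3.4)·(3.4) + (-1.6)·(-1.6)) / 4 = 17.2/4 = 4.3
  S[X,Y] = ((-0.6)·(3.4) + (0.4)·(-1.6) + (-1.6)·(-1.6) + (3.4)·(-0.6) + (-1.6)·(0.4)) / 4 = -2.8/4 = -0.7
  S[Y,Y] = ((3.4)·(3.4) + (-1.6)·(-1.6) + (-1.6)·(-1.6) + (-0.6)·(-0.6) + (0.4)·(0.4)) / 4 = 17.2/4 = 4.3
  S = [[4.3, -0.7],
 [-0.7, 4.3]].

Step 3 — invert S. det(S) = 4.3·4.3 - (-0.7)² = 18.
  S^{-1} = (1/det) · [[d, -b], [-b, a]] = [[0.2389, 0.0389],
 [0.0389, 0.2389]].

Step 4 — quadratic form (x̄ - mu_0)^T · S^{-1} · (x̄ - mu_0):
  S^{-1} · (x̄ - mu_0) = (0.1278, -0.0722),
  (x̄ - mu_0)^T · [...] = (0.6)·(0.1278) + (-0.4)·(-0.0722) = 0.1056.

Step 5 — scale by n: T² = 5 · 0.1056 = 0.5278.

T² ≈ 0.5278


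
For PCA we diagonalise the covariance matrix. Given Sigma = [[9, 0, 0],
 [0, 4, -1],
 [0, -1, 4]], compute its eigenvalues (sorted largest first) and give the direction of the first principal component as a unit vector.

Step 1 — characteristic polynomial p(λ) = det(λI - Sigma) = λ³ - tr·λ² + c_1·λ - det, where tr = trace, c_1 = sum of the principal 2×2 minors, det = det(Sigma):
  tr = 9 + 4 + 4 = 17,
  c_1 = (9·4 - (0)²) + (9·4 - (0)²) + (4·4 - (-1)²) = 36 + 36 + 15 = 87,
  det = 9·(4·4 - (-1)²) - (0)·((0)·4 - (-1)·(0)) + (0)·((0)·(-1) - 4·(0)) = 9·(15) - (0)·(0) + (0)·(0) = 135.
  So p(λ) = λ³ - 17λ² + 87λ - 135.
Step 2 — look for an integer root (rational root theorem: any rational root is an integer divisor of 135). Testing λ = 3:
  p(3) = 27 - 153 + 261 - 135 = 0  ✓
  Dividing out (λ - 3): p(λ) = (λ - 3)(λ² - 14λ + 45).
Step 3 — remaining eigenvalues from the quadratic λ² - 14λ + 45 = 0:
  Δ = 14² - 4·45 = 196 - 180 = 16,  λ = (14 ± √16)/2 = (14 ± 4)/2 = 9 or 5.
  Sorted: λ_1 = 9,  λ_2 = 5,  λ_3 = 3  (check: sum = 17 = tr ✓).

Step 4 — unit eigenvector for λ_1 = 9: v spans the null space of (Sigma - λ_1 I), whose rows are
  r_1 = (0, 0, 0),  r_2 = (0, -5, -1),  r_3 = (0, -1, -5).
  v is orthogonal to every row, so take v ∝ r_2 × r_3 = ((-5)·(-5) - (-1)·(-1), (-1)·(0) - (0)·(-5), (0)·(-1) - (-5)·(0)) = (24, 0, 0).
  Rescale (divide by 24): u = (1, 0, 0).
  ||u|| = √((1)² + (0)² + (0)²) = √(1) = 1,  v_1 = u/||u|| ≈ (1, 0, 0) (||v_1|| = 1).

λ_1 = 9,  λ_2 = 5,  λ_3 = 3;  v_1 ≈ (1, 0, 0)


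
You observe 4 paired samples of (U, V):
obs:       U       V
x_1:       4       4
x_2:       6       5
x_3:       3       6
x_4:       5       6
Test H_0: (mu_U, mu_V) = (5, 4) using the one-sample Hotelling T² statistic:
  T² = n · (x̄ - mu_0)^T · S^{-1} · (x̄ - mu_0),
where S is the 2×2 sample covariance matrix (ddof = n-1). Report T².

Step 1 — sample mean vector:
  mean(U) = (4 + 6 + 3 + 5) / 4 = 18/4 = 4.5
  mean(V) = (4 + 5 + 6 + 6) / 4 = 21/4 = 5.25
  x̄ = (4.5, 5.25),  deviation x̄ - mu_0 = (4.5, 5.25) - (5, 4) = (-0.5, 1.25).

Step 2 — sample covariance matrix, S[i,j] = (1/(n-1)) · Σ_k (x_{k,i} - mean_i) · (x_{k,j} - mean_j), divisor n-1 = 3:
  S[U,U] = ((-0.5)·(-0.5) + (1.5)·(1.5) + (-1.5)·(-1.5) + (0.5)·(0.5)) / 3 = 5/3 = 1.6667
  S[U,V] = ((-0.5)·(-1.25) + (1.5)·(-0.25) + (-1.5)·(0.75) + (0.5)·(0.75)) / 3 = -0.5/3 = -0.1667
  S[V,V] = ((-1.25)·(-1.25) + (-0.25)·(-0.25) + (0.75)·(0.75) + (0.75)·(0.75)) / 3 = 2.75/3 = 0.9167
  S = [[1.6667, -0.1667],
 [-0.1667, 0.9167]].

Step 3 — invert S. det(S) = 1.6667·0.9167 - (-0.1667)² = 1.5.
  S^{-1} = (1/det) · [[d, -b], [-b, a]] = [[0.6111, 0.1111],
 [0.1111, 1.1111]].

Step 4 — quadratic form (x̄ - mu_0)^T · S^{-1} · (x̄ - mu_0):
  S^{-1} · (x̄ - mu_0) = (-0.1667, 1.3333),
  (x̄ - mu_0)^T · [...] = (-0.5)·(-0.1667) + (1.25)·(1.3333) = 1.75.

Step 5 — scale by n: T² = 4 · 1.75 = 7.

T² ≈ 7


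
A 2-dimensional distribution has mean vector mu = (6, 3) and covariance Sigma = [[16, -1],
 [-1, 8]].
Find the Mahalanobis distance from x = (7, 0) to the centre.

Step 1 — centre the observation: (x - mu) = (1, -3).

Step 2 — invert Sigma. det(Sigma) = 16·8 - (-1)² = 127.
  Sigma^{-1} = (1/det) · [[d, -b], [-b, a]] = [[0.063, 0.0079],
 [0.0079, 0.126]].

Step 3 — form the quadratic (x - mu)^T · Sigma^{-1} · (x - mu):
  Sigma^{-1} · (x - mu) = (0.0394, -0.3701).
  (x - mu)^T · [Sigma^{-1} · (x - mu)] = (1)·(0.0394) + (-3)·(-0.3701) = 1.1496.

Step 4 — take square root: d = √(1.1496) ≈ 1.0722.

d(x, mu) = √(1.1496) ≈ 1.0722


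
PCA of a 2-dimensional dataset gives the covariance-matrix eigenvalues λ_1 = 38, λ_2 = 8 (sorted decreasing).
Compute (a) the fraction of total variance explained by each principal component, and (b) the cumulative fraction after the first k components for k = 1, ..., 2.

Step 1 — total variance = trace(Sigma) = Σ λ_i = 38 + 8 = 46.

Step 2 — fraction explained by component i = λ_i / Σ λ:
  PC1: 38/46 = 0.8261
  PC2: 8/46 = 0.1739

Step 3 — cumulative fraction after k components = (λ_1 + ... + λ_k) / Σ λ:
  k = 1: 38/46 = 0.8261
  k = 2: (38 + 8)/46 = 46/46 = 1

Summary (fraction, with percent):

explained: PC1 0.8261 (82.61%), PC2 0.1739 (17.39%);  cumulative: 0.8261, 1


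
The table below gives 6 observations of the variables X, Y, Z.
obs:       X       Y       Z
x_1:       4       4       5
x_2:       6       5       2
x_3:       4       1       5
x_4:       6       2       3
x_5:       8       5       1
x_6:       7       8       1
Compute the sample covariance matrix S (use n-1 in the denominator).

Step 1 — column means:
  mean(X) = (4 + 6 + 4 + 6 + 8 + 7) / 6 = 35/6 = 5.8333
  mean(Y) = (4 + 5 + 1 + 2 + 5 + 8) / 6 = 25/6 = 4.1667
  mean(Z) = (5 + 2 + 5 + 3 + 1 + 1) / 6 = 17/6 = 2.8333

Step 2 — sample covariance S[i,j] = (1/(n-1)) · Σ_k (x_{k,i} - mean_i) · (x_{k,j} - mean_j), with n-1 = 5.
  S[X,X] = ((-1.8333)·(-1.8333) + (0.1667)·(0.1667) + (-1.8333)·(-1.8333) + (0.1667)·(0.1667) + (2.1667)·(2.1667) + (1.1667)·(1.1667)) / 5 = 12.8333/5 = 2.5667
  S[X,Y] = ((-1.8333)·(-0.1667) + (0.1667)·(0.8333) + (-1.8333)·(-3.1667) + (0.1667)·(-2.1667) + (2.1667)·(0.8333) + (1.1667)·(3.8333)) / 5 = 12.1667/5 = 2.4333
  S[X,Z] = ((-1.8333)·(2.1667) + (0.1667)·(-0.8333) + (-1.8333)·(2.1667) + (0.1667)·(0.1667) + (2.1667)·(-1.8333) + (1.1667)·(-1.8333)) / 5 = -14.1667/5 = -2.8333
  S[Y,Y] = ((-0.1667)·(-0.1667) + (0.8333)·(0.8333) + (-3.1667)·(-3.1667) + (-2.1667)·(-2.1667) + (0.8333)·(0.8333) + (3.8333)·(3.8333)) / 5 = 30.8333/5 = 6.1667
  S[Y,Z] = ((-0.1667)·(2.1667) + (0.8333)·(-0.8333) + (-3.1667)·(2.1667) + (-2.1667)·(0.1667) + (0.8333)·(-1.8333) + (3.8333)·(-1.8333)) / 5 = -16.8333/5 = -3.3667
  S[Z,Z] = ((2.1667)·(2.1667) + (-0.8333)·(-0.8333) + (2.1667)·(2.1667) + (0.1667)·(0.1667) + (-1.8333)·(-1.8333) + (-1.8333)·(-1.8333)) / 5 = 16.8333/5 = 3.3667

S is symmetric (S[j,i] = S[i,j]). Assembling:

S = [[2.5667, 2.4333, -2.8333],
 [2.4333, 6.1667, -3.3667],
 [-2.8333, -3.3667, 3.3667]]


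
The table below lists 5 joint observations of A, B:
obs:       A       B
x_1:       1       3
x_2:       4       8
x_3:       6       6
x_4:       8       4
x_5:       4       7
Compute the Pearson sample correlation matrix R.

Step 1 — column means:
  mean(A) = (1 + 4 + 6 + 8 + 4) / 5 = 23/5 = 4.6
  mean(B) = (3 + 8 + 6 + 4 + 7) / 5 = 28/5 = 5.6

Step 2 — sample variances and covariances s[i,j] = (1/(n-1)) · Σ_k (x_{k,i} - mean_i) · (x_{k,j} - mean_j), with n-1 = 4:
  s[A,A] = ((-3.6)·(-3.6) + (-0.6)·(-0.6) + (1.4)·(1.4) + (3.4)·(3.4) + (-0.6)·(-0.6)) / 4 = 27.2/4 = 6.8
  s[A,B] = ((-3.6)·(-2.6) + (-0.6)·(2.4) + (1.4)·(0.4) + (3.4)·(-1.6) + (-0.6)·(1.4)) / 4 = 2.2/4 = 0.55
  s[B,B] = ((-2.6)·(-2.6) + (2.4)·(2.4) + (0.4)·(0.4) + (-1.6)·(-1.6) + (1.4)·(1.4)) / 4 = 17.2/4 = 4.3
  Sample standard deviations s_i = √(s[i,i]):
  s(A) = √(6.8) = 2.6077
  s(B) = √(4.3) = 2.0736

Step 3 — r_{ij} = s_{ij} / (s_i · s_j):
  r[A,A] = 1 (diagonal).
  r[A,B] = 0.55 / (2.6077 · 2.0736) = 0.55 / 5.4074 = 0.1017
  r[B,B] = 1 (diagonal).

R is symmetric with unit diagonal. Assembling:

R = [[1, 0.1017],
 [0.1017, 1]]


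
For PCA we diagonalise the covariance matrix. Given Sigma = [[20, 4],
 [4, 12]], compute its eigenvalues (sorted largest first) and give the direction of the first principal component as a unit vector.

Step 1 — characteristic polynomial of 2×2 Sigma:
  det(Sigma - λI) = λ² - trace · λ + det = 0.
  trace = 20 + 12 = 32, det = 20·12 - (4)² = 224.
Step 2 — discriminant:
  Δ = trace² - 4·det = 1024 - 896 = 128.
Step 3 — eigenvalues:
  λ = (trace ± √Δ)/2 = (32 ± 11.3137)/2,
  λ_1 = 21.6569,  λ_2 = 10.3431.

Step 4 — unit eigenvector for λ_1: solve (Sigma - λ_1 I)v = 0. First row:
  (20 - 21.6569)·v_x + (4)·v_y = 0, i.e. (-1.6569)·v_x + (4)·v_y = 0,
  so v ∝ (b, λ_1 - a) = (4, 1.6569) = u.
  ||u|| = √((4)² + (1.6569)²) = √(18.7452) ≈ 4.3296,
  v_1 = u/||u|| ≈ (0.9239, 0.3827) (||v_1|| = 1).

λ_1 = 21.6569,  λ_2 = 10.3431;  v_1 ≈ (0.9239, 0.3827)


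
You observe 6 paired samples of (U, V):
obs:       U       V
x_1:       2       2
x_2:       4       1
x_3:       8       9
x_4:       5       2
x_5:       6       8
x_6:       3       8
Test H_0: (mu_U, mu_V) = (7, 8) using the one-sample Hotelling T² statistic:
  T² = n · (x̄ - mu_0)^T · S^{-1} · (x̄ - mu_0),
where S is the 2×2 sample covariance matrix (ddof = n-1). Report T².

Step 1 — sample mean vector:
  mean(U) = (2 + 4 + 8 + 5 + 6 + 3) / 6 = 28/6 = 4.6667
  mean(V) = (2 + 1 + 9 + 2 + 8 + 8) / 6 = 30/6 = 5
  x̄ = (4.6667, 5),  deviation x̄ - mu_0 = (4.6667, 5) - (7, 8) = (-2.3333, -3).

Step 2 — sample covariance matrix, S[i,j] = (1/(n-1)) · Σ_k (x_{k,i} - mean_i) · (x_{k,j} - mean_j), divisor n-1 = 5:
  S[U,U] = ((-2.6667)·(-2.6667) + (-0.6667)·(-0.6667) + (3.3333)·(3.3333) + (0.3333)·(0.3333) + (1.3333)·(1.3333) + (-1.6667)·(-1.6667)) / 5 = 23.3333/5 = 4.6667
  S[U,V] = ((-2.6667)·(-3) + (-0.6667)·(-4) + (3.3333)·(4) + (0.3333)·(-3) + (1.3333)·(3) + (-1.6667)·(3)) / 5 = 22/5 = 4.4
  S[V,V] = ((-3)·(-3) + (-4)·(-4) + (4)·(4) + (-3)·(-3) + (3)·(3) + (3)·(3)) / 5 = 68/5 = 13.6
  S = [[4.6667, 4.4],
 [4.4, 13.6]].

Step 3 — invert S. det(S) = 4.6667·13.6 - (4.4)² = 44.1067.
  S^{-1} = (1/det) · [[d, -b], [-b, a]] = [[0.3083, -0.0998],
 [-0.0998, 0.1058]].

Step 4 — quadratic form (x̄ - mu_0)^T · S^{-1} · (x̄ - mu_0):
  S^{-1} · (x̄ - mu_0) = (-0.4202, -0.0846),
  (x̄ - mu_0)^T · [...] = (-2.3333)·(-0.4202) + (-3)·(-0.0846) = 1.2344.

Step 5 — scale by n: T² = 6 · 1.2344 = 7.4063.

T² ≈ 7.4063


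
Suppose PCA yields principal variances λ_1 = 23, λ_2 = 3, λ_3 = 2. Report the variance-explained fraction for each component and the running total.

Step 1 — total variance = trace(Sigma) = Σ λ_i = 23 + 3 + 2 = 28.

Step 2 — fraction explained by component i = λ_i / Σ λ:
  PC1: 23/28 = 0.8214
  PC2: 3/28 = 0.1071
  PC3: 2/28 = 0.0714

Step 3 — cumulative fraction after k components = (λ_1 + ... + λ_k) / Σ λ:
  k = 1: 23/28 = 0.8214
  k = 2: (23 + 3)/28 = 26/28 = 0.9286
  k = 3: (23 + 3 + 2)/28 = 28/28 = 1

Summary (fraction, with percent):

explained: PC1 0.8214 (82.14%), PC2 0.1071 (10.71%), PC3 0.0714 (7.14%);  cumulative: 0.8214, 0.9286, 1


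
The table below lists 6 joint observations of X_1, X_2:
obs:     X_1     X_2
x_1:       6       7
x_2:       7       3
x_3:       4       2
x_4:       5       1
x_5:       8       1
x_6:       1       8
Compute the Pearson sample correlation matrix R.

Step 1 — column means:
  mean(X_1) = (6 + 7 + 4 + 5 + 8 + 1) / 6 = 31/6 = 5.1667
  mean(X_2) = (7 + 3 + 2 + 1 + 1 + 8) / 6 = 22/6 = 3.6667

Step 2 — sample variances and covariances s[i,j] = (1/(n-1)) · Σ_k (x_{k,i} - mean_i) · (x_{k,j} - mean_j), with n-1 = 5:
  s[X_1,X_1] = ((0.8333)·(0.8333) + (1.8333)·(1.8333) + (-1.1667)·(-1.1667) + (-0.1667)·(-0.1667) + (2.8333)·(2.8333) + (-4.1667)·(-4.1667)) / 5 = 30.8333/5 = 6.1667
  s[X_1,X_2] = ((0.8333)·(3.3333) + (1.8333)·(-0.6667) + (-1.1667)·(-1.6667) + (-0.1667)·(-2.6667) + (2.8333)·(-2.6667) + (-4.1667)·(4.3333)) / 5 = -21.6667/5 = -4.3333
  s[X_2,X_2] = ((3.3333)·(3.3333) + (-0.6667)·(-0.6667) + (-1.6667)·(-1.6667) + (-2.6667)·(-2.6667) + (-2.6667)·(-2.6667) + (4.3333)·(4.3333)) / 5 = 47.3333/5 = 9.4667
  Sample standard deviations s_i = √(s[i,i]):
  s(X_1) = √(6.1667) = 2.4833
  s(X_2) = √(9.4667) = 3.0768

Step 3 — r_{ij} = s_{ij} / (s_i · s_j):
  r[X_1,X_1] = 1 (diagonal).
  r[X_1,X_2] = -4.3333 / (2.4833 · 3.0768) = -4.3333 / 7.6405 = -0.5672
  r[X_2,X_2] = 1 (diagonal).

R is symmetric with unit diagonal. Assembling:

R = [[1, -0.5672],
 [-0.5672, 1]]


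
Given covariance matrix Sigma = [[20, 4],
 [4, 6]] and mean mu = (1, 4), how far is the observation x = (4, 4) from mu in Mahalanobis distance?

Step 1 — centre the observation: (x - mu) = (3, 0).

Step 2 — invert Sigma. det(Sigma) = 20·6 - (4)² = 104.
  Sigma^{-1} = (1/det) · [[d, -b], [-b, a]] = [[0.0577, -0.0385],
 [-0.0385, 0.1923]].

Step 3 — form the quadratic (x - mu)^T · Sigma^{-1} · (x - mu):
  Sigma^{-1} · (x - mu) = (0.1731, -0.1154).
  (x - mu)^T · [Sigma^{-1} · (x - mu)] = (3)·(0.1731) + (0)·(-0.1154) = 0.5192.

Step 4 — take square root: d = √(0.5192) ≈ 0.7206.

d(x, mu) = √(0.5192) ≈ 0.7206


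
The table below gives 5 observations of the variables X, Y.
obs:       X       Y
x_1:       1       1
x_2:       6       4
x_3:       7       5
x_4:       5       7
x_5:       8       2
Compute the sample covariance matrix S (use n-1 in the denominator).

Step 1 — column means:
  mean(X) = (1 + 6 + 7 + 5 + 8) / 5 = 27/5 = 5.4
  mean(Y) = (1 + 4 + 5 + 7 + 2) / 5 = 19/5 = 3.8

Step 2 — sample covariance S[i,j] = (1/(n-1)) · Σ_k (x_{k,i} - mean_i) · (x_{k,j} - mean_j), with n-1 = 4.
  S[X,X] = ((-4.4)·(-4.4) + (0.6)·(0.6) + (1.6)·(1.6) + (-0.4)·(-0.4) + (2.6)·(2.6)) / 4 = 29.2/4 = 7.3
  S[X,Y] = ((-4.4)·(-2.8) + (0.6)·(0.2) + (1.6)·(1.2) + (-0.4)·(3.2) + (2.6)·(-1.8)) / 4 = 8.4/4 = 2.1
  S[Y,Y] = ((-2.8)·(-2.8) + (0.2)·(0.2) + (1.2)·(1.2) + (3.2)·(3.2) + (-1.8)·(-1.8)) / 4 = 22.8/4 = 5.7

S is symmetric (S[j,i] = S[i,j]). Assembling:

S = [[7.3, 2.1],
 [2.1, 5.7]]


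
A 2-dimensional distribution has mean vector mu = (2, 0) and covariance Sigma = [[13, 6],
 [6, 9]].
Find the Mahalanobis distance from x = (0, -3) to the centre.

Step 1 — centre the observation: (x - mu) = (-2, -3).

Step 2 — invert Sigma. det(Sigma) = 13·9 - (6)² = 81.
  Sigma^{-1} = (1/det) · [[d, -b], [-b, a]] = [[0.1111, -0.0741],
 [-0.0741, 0.1605]].

Step 3 — form the quadratic (x - mu)^T · Sigma^{-1} · (x - mu):
  Sigma^{-1} · (x - mu) = (0, -0.3333).
  (x - mu)^T · [Sigma^{-1} · (x - mu)] = (-2)·(0) + (-3)·(-0.3333) = 1.

Step 4 — take square root: d = √(1) ≈ 1.

d(x, mu) = √(1) ≈ 1


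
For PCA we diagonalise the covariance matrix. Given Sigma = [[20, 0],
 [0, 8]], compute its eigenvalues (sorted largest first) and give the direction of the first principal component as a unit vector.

Step 1 — characteristic polynomial of 2×2 Sigma:
  det(Sigma - λI) = λ² - trace · λ + det = 0.
  trace = 20 + 8 = 28, det = 20·8 - (0)² = 160.
Step 2 — discriminant:
  Δ = trace² - 4·det = 784 - 640 = 144.
Step 3 — eigenvalues:
  λ = (trace ± √Δ)/2 = (28 ± 12)/2,
  λ_1 = 20,  λ_2 = 8.

Step 4 — unit eigenvector for λ_1: Sigma is diagonal, so its eigenvectors are the coordinate axes. λ_1 = 20 is the diagonal entry on the first coordinate axis, hence
  v_1 = (1, 0) (||v_1|| = 1).

λ_1 = 20,  λ_2 = 8;  v_1 ≈ (1, 0)


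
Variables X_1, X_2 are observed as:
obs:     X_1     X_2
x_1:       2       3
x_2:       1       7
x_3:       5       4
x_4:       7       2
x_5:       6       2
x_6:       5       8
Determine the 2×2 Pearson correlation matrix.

Step 1 — column means:
  mean(X_1) = (2 + 1 + 5 + 7 + 6 + 5) / 6 = 26/6 = 4.3333
  mean(X_2) = (3 + 7 + 4 + 2 + 2 + 8) / 6 = 26/6 = 4.3333

Step 2 — sample variances and covariances s[i,j] = (1/(n-1)) · Σ_k (x_{k,i} - mean_i) · (x_{k,j} - mean_j), with n-1 = 5:
  s[X_1,X_1] = ((-2.3333)·(-2.3333) + (-3.3333)·(-3.3333) + (0.6667)·(0.6667) + (2.6667)·(2.6667) + (1.6667)·(1.6667) + (0.6667)·(0.6667)) / 5 = 27.3333/5 = 5.4667
  s[X_1,X_2] = ((-2.3333)·(-1.3333) + (-3.3333)·(2.6667) + (0.6667)·(-0.3333) + (2.6667)·(-2.3333) + (1.6667)·(-2.3333) + (0.6667)·(3.6667)) / 5 = -13.6667/5 = -2.7333
  s[X_2,X_2] = ((-1.3333)·(-1.3333) + (2.6667)·(2.6667) + (-0.3333)·(-0.3333) + (-2.3333)·(-2.3333) + (-2.3333)·(-2.3333) + (3.6667)·(3.6667)) / 5 = 33.3333/5 = 6.6667
  Sample standard deviations s_i = √(s[i,i]):
  s(X_1) = √(5.4667) = 2.3381
  s(X_2) = √(6.6667) = 2.582

Step 3 — r_{ij} = s_{ij} / (s_i · s_j):
  r[X_1,X_1] = 1 (diagonal).
  r[X_1,X_2] = -2.7333 / (2.3381 · 2.582) = -2.7333 / 6.0369 = -0.4528
  r[X_2,X_2] = 1 (diagonal).

R is symmetric with unit diagonal. Assembling:

R = [[1, -0.4528],
 [-0.4528, 1]]


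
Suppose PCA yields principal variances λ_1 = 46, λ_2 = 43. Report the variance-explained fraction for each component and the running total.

Step 1 — total variance = trace(Sigma) = Σ λ_i = 46 + 43 = 89.

Step 2 — fraction explained by component i = λ_i / Σ λ:
  PC1: 46/89 = 0.5169
  PC2: 43/89 = 0.4831

Step 3 — cumulative fraction after k components = (λ_1 + ... + λ_k) / Σ λ:
  k = 1: 46/89 = 0.5169
  k = 2: (46 + 43)/89 = 89/89 = 1

Summary (fraction, with percent):

explained: PC1 0.5169 (51.69%), PC2 0.4831 (48.31%);  cumulative: 0.5169, 1


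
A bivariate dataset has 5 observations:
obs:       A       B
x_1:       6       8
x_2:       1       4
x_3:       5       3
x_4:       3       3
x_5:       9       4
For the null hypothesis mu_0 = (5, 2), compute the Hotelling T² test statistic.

Step 1 — sample mean vector:
  mean(A) = (6 + 1 + 5 + 3 + 9) / 5 = 24/5 = 4.8
  mean(B) = (8 + 4 + 3 + 3 + 4) / 5 = 22/5 = 4.4
  x̄ = (4.8, 4.4),  deviation x̄ - mu_0 = (4.8, 4.4) - (5, 2) = (-0.2, 2.4).

Step 2 — sample covariance matrix, S[i,j] = (1/(n-1)) · Σ_k (x_{k,i} - mean_i) · (x_{k,j} - mean_j), divisor n-1 = 4:
  S[A,A] = ((1.2)·(1.2) + (-3.8)·(-3.8) + (0.2)·(0.2) + (-1.8)·(-1.8) + (4.2)·(4.2)) / 4 = 36.8/4 = 9.2
  S[A,B] = ((1.2)·(3.6) + (-3.8)·(-0.4) + (0.2)·(-1.4) + (-1.8)·(-1.4) + (4.2)·(-0.4)) / 4 = 6.4/4 = 1.6
  S[B,B] = ((3.6)·(3.6) + (-0.4)·(-0.4) + (-1.4)·(-1.4) + (-1.4)·(-1.4) + (-0.4)·(-0.4)) / 4 = 17.2/4 = 4.3
  S = [[9.2, 1.6],
 [1.6, 4.3]].

Step 3 — invert S. det(S) = 9.2·4.3 - (1.6)² = 37.
  S^{-1} = (1/det) · [[d, -b], [-b, a]] = [[0.1162, -0.0432],
 [-0.0432, 0.2486]].

Step 4 — quadratic form (x̄ - mu_0)^T · S^{-1} · (x̄ - mu_0):
  S^{-1} · (x̄ - mu_0) = (-0.127, 0.6054),
  (x̄ - mu_0)^T · [...] = (-0.2)·(-0.127) + (2.4)·(0.6054) = 1.4784.

Step 5 — scale by n: T² = 5 · 1.4784 = 7.3919.

T² ≈ 7.3919
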